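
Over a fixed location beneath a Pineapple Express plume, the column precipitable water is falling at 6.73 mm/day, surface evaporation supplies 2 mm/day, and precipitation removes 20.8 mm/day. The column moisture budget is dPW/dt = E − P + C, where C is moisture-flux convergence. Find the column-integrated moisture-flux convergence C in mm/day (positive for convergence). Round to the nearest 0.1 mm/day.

dPW/dt = -6.73 mm/day.
C = dPW/dt − E + P = (-6.73) − 2 + 20.8 = 12.1 mm/day.

C ≈ 12.1 mm/day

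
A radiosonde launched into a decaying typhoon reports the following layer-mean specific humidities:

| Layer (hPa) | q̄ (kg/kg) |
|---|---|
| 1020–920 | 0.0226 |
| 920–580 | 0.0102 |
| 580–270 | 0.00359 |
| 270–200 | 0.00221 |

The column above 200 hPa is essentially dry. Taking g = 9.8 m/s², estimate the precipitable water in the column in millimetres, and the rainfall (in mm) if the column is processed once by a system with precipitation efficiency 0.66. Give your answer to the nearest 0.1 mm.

PW ≈ 71.4 mm; rainfall ≈ 47.1 mm

Precipitable water is the column-integrated vapour mass per unit area: PW = (1/g) Σ q̄ Δp, with q in kg/kg and Δp in Pa (1 kg/m² of water = 1 mm).
Layer 1020–920 hPa: Δp = 100 hPa = 10000 Pa, q̄ = 0.0226 kg/kg → 0.0226 × 10000 / 9.8 = 23.06 mm
Layer 920–580 hPa: Δp = 340 hPa = 34000 Pa, q̄ = 0.0102 kg/kg → 0.0102 × 34000 / 9.8 = 35.39 mm
Layer 580–270 hPa: Δp = 310 hPa = 31000 Pa, q̄ = 0.00359 kg/kg → 0.00359 × 31000 / 9.8 = 11.36 mm
Layer 270–200 hPa: Δp = 70 hPa = 7000 Pa, q̄ = 0.00221 kg/kg → 0.00221 × 7000 / 9.8 = 1.58 mm
PW = 23.06 + 35.39 + 11.36 + 1.58 = 71.39 ≈ 71.4 mm.
Rainfall = ε × PW = 0.66 × 71.4 = 47.1 mm.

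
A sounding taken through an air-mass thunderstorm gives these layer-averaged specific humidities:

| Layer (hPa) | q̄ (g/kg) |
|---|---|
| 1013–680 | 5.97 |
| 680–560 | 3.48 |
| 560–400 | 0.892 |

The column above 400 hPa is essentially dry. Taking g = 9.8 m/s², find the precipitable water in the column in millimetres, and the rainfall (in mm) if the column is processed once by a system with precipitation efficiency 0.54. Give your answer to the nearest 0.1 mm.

PW ≈ 26.0 mm; rainfall ≈ 14.0 mm

Precipitable water is the column-integrated vapour mass per unit area: PW = (1/g) Σ q̄ Δp, with q in kg/kg and Δp in Pa (1 kg/m² of water = 1 mm).
Layer 1013–680 hPa: Δp = 333 hPa = 33300 Pa, q̄ = 0.00597 kg/kg → 0.00597 × 33300 / 9.8 = 20.29 mm
Layer 680–560 hPa: Δp = 120 hPa = 12000 Pa, q̄ = 0.00348 kg/kg → 0.00348 × 12000 / 9.8 = 4.26 mm
Layer 560–400 hPa: Δp = 160 hPa = 16000 Pa, q̄ = 0.000892 kg/kg → 0.000892 × 16000 / 9.8 = 1.46 mm
PW = 20.29 + 4.26 + 1.46 = 26.01 ≈ 26.0 mm.
Rainfall = ε × PW = 0.54 × 26.0 = 14.0 mm.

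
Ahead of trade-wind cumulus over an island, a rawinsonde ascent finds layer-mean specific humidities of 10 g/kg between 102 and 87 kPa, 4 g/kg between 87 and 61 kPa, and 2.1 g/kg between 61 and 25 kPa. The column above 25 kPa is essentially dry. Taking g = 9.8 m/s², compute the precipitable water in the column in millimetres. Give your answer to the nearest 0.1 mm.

PW ≈ 33.6 mm

Precipitable water is the column-integrated vapour mass per unit area: PW = (1/g) Σ q̄ Δp, with q in kg/kg and Δp in Pa (1 kg/m² of water = 1 mm).
Layer 102–87 kPa: Δp = 150 hPa = 15000 Pa, q̄ = 0.01 kg/kg → 0.01 × 15000 / 9.8 = 15.31 mm
Layer 87–61 kPa: Δp = 260 hPa = 26000 Pa, q̄ = 0.004 kg/kg → 0.004 × 26000 / 9.8 = 10.61 mm
Layer 61–25 kPa: Δp = 360 hPa = 36000 Pa, q̄ = 0.0021 kg/kg → 0.0021 × 36000 / 9.8 = 7.71 mm
PW = 15.31 + 10.61 + 7.71 = 33.63 ≈ 33.6 mm.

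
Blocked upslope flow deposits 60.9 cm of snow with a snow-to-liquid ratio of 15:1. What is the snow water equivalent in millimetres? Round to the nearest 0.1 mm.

SWE ≈ 40.6 mm

SWE = snow depth / ratio = 60.9 cm / 15 = 4.060 cm = 40.6 mm.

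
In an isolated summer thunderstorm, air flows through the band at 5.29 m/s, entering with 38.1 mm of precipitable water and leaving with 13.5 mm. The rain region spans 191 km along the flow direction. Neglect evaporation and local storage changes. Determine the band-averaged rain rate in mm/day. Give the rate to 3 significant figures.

R ≈ 58.9 mm/day

Column moisture flux per unit crosswind length is F = V × PW.
Inflow: F_in = 5.29 × 38.1 = 201.549 mm·m/s
Outflow: F_out = 5.29 × 13.5 = 71.415 mm·m/s
Steady-state rate R = (F_in − F_out)/L = (201.549 − 71.415) / 191000 m = 6.813e-04 mm/s.
R = 6.813e-04 × 3600 × 24 = 58.9 mm/day.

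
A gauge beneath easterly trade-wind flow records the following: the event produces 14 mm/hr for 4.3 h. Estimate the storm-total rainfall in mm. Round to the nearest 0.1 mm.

total ≈ 60.2 mm

Total = Σ Rᵢ Δtᵢ = 14 × 4.3
      = 60.2 = 60.2 mm.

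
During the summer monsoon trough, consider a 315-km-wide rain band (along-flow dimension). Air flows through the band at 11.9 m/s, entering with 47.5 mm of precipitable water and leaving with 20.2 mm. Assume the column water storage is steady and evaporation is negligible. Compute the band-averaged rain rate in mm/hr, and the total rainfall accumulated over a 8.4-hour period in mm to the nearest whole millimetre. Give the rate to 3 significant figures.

Column moisture flux per unit crosswind length is F = V × PW.
Inflow: F_in = 11.9 × 47.5 = 565.25 mm·m/s
Outflow: F_out = 11.9 × 20.2 = 240.38 mm·m/s
Steady-state rate R = (F_in − F_out)/L = (565.25 − 240.38) / 315000 m = 1.031e-03 mm/s.
R = 1.031e-03 × 3600 = 3.71 mm/hr.
Over 8.4 h: total = 3.71 × 8.4 = 31.164 ≈ 31 mm.

R ≈ 3.71 mm/hr; total ≈ 31 mm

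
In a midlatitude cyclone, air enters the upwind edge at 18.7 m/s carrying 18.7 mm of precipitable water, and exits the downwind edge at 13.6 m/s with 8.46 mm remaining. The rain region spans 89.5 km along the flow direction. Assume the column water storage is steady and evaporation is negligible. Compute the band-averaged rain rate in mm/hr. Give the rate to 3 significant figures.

R ≈ 9.44 mm/hr

Column moisture flux per unit crosswind length is F = V × PW.
Inflow: F_in = 18.7 × 18.7 = 349.69 mm·m/s
Outflow: F_out = 13.6 × 8.46 = 115.056 mm·m/s
Steady-state rate R = (F_in − F_out)/L = (349.69 − 115.056) / 89500 m = 2.622e-03 mm/s.
R = 2.622e-03 × 3600 = 9.44 mm/hr.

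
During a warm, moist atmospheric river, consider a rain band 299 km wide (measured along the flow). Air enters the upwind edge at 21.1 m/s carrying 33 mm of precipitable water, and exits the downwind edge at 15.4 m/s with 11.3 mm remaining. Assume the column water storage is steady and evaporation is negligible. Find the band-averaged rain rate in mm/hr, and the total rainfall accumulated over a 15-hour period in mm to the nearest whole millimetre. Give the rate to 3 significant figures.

R ≈ 6.29 mm/hr; total ≈ 94 mm

Column moisture flux per unit crosswind length is F = V × PW.
Inflow: F_in = 21.1 × 33 = 696.3 mm·m/s
Outflow: F_out = 15.4 × 11.3 = 174.02 mm·m/s
Steady-state rate R = (F_in − F_out)/L = (696.3 − 174.02) / 299000 m = 1.747e-03 mm/s.
R = 1.747e-03 × 3600 = 6.29 mm/hr.
Over 15 h: total = 6.29 × 15 = 94.35 ≈ 94 mm.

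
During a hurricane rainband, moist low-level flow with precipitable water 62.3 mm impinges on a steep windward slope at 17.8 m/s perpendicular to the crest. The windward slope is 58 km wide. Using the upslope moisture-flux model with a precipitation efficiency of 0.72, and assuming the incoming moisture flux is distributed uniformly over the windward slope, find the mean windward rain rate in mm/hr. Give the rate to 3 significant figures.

R ≈ 49.6 mm/hr

Incoming column moisture flux per unit ridge length: F = V × PW = 17.8 × 62.3 = 1108.94 mm·m/s.
Spread over the 58 km slope with efficiency ε = 0.72: R = ε·F/W = 0.72 × 1108.94 / 58000 m = 1.377e-02 mm/s.
R = 1.377e-02 × 3600 = 49.6 mm/hr.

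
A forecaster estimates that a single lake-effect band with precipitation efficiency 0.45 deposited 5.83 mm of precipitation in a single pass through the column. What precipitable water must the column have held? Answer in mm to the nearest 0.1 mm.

PW = precipitation / ε = 5.83 / 0.45 = 13.0 mm.

PW ≈ 13.0 mm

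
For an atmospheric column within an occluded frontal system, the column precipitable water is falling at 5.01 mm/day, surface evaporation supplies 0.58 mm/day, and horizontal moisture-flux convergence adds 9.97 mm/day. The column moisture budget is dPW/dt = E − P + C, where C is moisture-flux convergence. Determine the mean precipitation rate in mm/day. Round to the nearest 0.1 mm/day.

dPW/dt = -5.01 mm/day.
P = E + C − dPW/dt = 0.58 + (9.97) − (-5.01) = 15.6 mm/day.

P ≈ 15.6 mm/day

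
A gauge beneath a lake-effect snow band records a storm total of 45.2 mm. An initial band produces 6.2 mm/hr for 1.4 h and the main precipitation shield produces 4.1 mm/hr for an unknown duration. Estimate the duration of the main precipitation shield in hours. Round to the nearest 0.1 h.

Known phases: 6.2 × 1.4 = 8.68 mm.
Remaining depth = 45.2 − 8.68 = 36.52 mm.
Duration = 36.52 / 4.1 = 8.9 h.

duration ≈ 8.9 h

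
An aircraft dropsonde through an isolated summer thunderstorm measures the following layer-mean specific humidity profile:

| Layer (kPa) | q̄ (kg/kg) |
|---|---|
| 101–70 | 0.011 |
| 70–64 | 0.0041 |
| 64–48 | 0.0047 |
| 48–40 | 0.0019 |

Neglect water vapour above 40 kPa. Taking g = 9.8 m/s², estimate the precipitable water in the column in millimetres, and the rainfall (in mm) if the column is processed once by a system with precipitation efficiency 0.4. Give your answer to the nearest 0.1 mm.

Precipitable water is the column-integrated vapour mass per unit area: PW = (1/g) Σ q̄ Δp, with q in kg/kg and Δp in Pa (1 kg/m² of water = 1 mm).
Layer 101–70 kPa: Δp = 310 hPa = 31000 Pa, q̄ = 0.011 kg/kg → 0.011 × 31000 / 9.8 = 34.80 mm
Layer 70–64 kPa: Δp = 60 hPa = 6000 Pa, q̄ = 0.0041 kg/kg → 0.0041 × 6000 / 9.8 = 2.51 mm
Layer 64–48 kPa: Δp = 160 hPa = 16000 Pa, q̄ = 0.0047 kg/kg → 0.0047 × 16000 / 9.8 = 7.67 mm
Layer 48–40 kPa: Δp = 80 hPa = 8000 Pa, q̄ = 0.0019 kg/kg → 0.0019 × 8000 / 9.8 = 1.55 mm
PW = 34.80 + 2.51 + 7.67 + 1.55 = 46.53 ≈ 46.5 mm.
Rainfall = ε × PW = 0.4 × 46.5 = 18.6 mm.

PW ≈ 46.5 mm; rainfall ≈ 18.6 mm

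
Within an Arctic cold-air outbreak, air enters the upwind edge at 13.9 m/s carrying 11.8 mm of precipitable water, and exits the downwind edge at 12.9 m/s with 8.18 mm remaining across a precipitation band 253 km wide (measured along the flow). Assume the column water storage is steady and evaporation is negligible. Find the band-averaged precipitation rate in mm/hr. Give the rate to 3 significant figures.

R ≈ 0.832 mm/hr

Column moisture flux per unit crosswind length is F = V × PW.
Inflow: F_in = 13.9 × 11.8 = 164.02 mm·m/s
Outflow: F_out = 12.9 × 8.18 = 105.522 mm·m/s
Steady-state rate R = (F_in − F_out)/L = (164.02 − 105.522) / 253000 m = 2.312e-04 mm/s.
R = 2.312e-04 × 3600 = 0.832 mm/hr.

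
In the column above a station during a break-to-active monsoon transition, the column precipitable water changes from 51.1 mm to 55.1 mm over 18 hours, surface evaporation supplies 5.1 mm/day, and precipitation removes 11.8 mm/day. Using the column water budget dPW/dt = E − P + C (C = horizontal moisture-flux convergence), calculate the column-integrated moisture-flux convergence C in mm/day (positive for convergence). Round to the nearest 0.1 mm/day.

C ≈ 12.0 mm/day

dPW/dt = (55.1 − 51.1) mm / (18/24 day) = +5.333 mm/day.
C = dPW/dt − E + P = (+5.333) − 5.1 + 11.8 = 12.0 mm/day.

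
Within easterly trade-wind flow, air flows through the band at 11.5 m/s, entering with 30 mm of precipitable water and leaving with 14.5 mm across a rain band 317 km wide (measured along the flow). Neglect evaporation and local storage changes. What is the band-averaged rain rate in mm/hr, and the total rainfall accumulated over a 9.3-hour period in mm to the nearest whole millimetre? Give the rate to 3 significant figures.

R ≈ 2.02 mm/hr; total ≈ 19 mm

Column moisture flux per unit crosswind length is F = V × PW.
Inflow: F_in = 11.5 × 30 = 345 mm·m/s
Outflow: F_out = 11.5 × 14.5 = 166.75 mm·m/s
Steady-state rate R = (F_in − F_out)/L = (345 − 166.75) / 317000 m = 5.623e-04 mm/s.
R = 5.623e-04 × 3600 = 2.02 mm/hr.
Over 9.3 h: total = 2.02 × 9.3 = 18.786 ≈ 19 mm.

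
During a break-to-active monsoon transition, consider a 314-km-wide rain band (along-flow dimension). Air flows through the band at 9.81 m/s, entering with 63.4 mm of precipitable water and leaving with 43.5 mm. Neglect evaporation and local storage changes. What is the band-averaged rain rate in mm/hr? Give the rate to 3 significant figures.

R ≈ 2.24 mm/hr

Column moisture flux per unit crosswind length is F = V × PW.
Inflow: F_in = 9.81 × 63.4 = 621.954 mm·m/s
Outflow: F_out = 9.81 × 43.5 = 426.735 mm·m/s
Steady-state rate R = (F_in − F_out)/L = (621.954 − 426.735) / 314000 m = 6.217e-04 mm/s.
R = 6.217e-04 × 3600 = 2.24 mm/hr.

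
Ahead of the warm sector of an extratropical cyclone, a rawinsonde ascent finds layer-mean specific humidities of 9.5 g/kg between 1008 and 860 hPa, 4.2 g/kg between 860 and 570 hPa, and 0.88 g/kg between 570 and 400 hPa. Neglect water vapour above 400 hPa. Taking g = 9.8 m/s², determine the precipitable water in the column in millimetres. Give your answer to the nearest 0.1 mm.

Precipitable water is the column-integrated vapour mass per unit area: PW = (1/g) Σ q̄ Δp, with q in kg/kg and Δp in Pa (1 kg/m² of water = 1 mm).
Layer 1008–860 hPa: Δp = 148 hPa = 14800 Pa, q̄ = 0.0095 kg/kg → 0.0095 × 14800 / 9.8 = 14.35 mm
Layer 860–570 hPa: Δp = 290 hPa = 29000 Pa, q̄ = 0.0042 kg/kg → 0.0042 × 29000 / 9.8 = 12.43 mm
Layer 570–400 hPa: Δp = 170 hPa = 17000 Pa, q̄ = 0.00088 kg/kg → 0.00088 × 17000 / 9.8 = 1.53 mm
PW = 14.35 + 12.43 + 1.53 = 28.31 ≈ 28.3 mm.

PW ≈ 28.3 mm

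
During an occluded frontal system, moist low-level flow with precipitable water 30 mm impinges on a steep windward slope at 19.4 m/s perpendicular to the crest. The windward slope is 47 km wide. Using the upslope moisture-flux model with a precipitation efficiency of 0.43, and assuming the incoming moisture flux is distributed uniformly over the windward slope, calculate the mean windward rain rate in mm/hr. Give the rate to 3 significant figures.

Incoming column moisture flux per unit ridge length: F = V × PW = 19.4 × 30 = 582 mm·m/s.
Spread over the 47 km slope with efficiency ε = 0.43: R = ε·F/W = 0.43 × 582 / 47000 m = 5.325e-03 mm/s.
R = 5.325e-03 × 3600 = 19.2 mm/hr.

R ≈ 19.2 mm/hr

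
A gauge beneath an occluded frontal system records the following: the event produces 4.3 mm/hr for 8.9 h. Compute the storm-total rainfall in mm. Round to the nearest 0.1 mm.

total ≈ 38.3 mm

Total = Σ Rᵢ Δtᵢ = 4.3 × 8.9
      = 38.27 = 38.3 mm.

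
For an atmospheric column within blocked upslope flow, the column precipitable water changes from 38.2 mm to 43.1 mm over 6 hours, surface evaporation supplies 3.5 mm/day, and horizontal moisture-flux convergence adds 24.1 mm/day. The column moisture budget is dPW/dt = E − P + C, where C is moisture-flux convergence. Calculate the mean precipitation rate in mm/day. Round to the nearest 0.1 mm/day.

P ≈ 8.0 mm/day

dPW/dt = (43.1 − 38.2) mm / (6/24 day) = +19.600 mm/day.
P = E + C − dPW/dt = 3.5 + (24.1) − (+19.600) = 8.0 mm/day.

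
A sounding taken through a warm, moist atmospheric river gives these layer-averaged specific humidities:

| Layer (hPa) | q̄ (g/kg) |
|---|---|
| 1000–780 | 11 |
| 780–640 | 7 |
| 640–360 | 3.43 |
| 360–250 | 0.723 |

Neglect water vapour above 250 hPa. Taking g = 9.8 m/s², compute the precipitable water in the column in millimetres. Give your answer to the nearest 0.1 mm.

Precipitable water is the column-integrated vapour mass per unit area: PW = (1/g) Σ q̄ Δp, with q in kg/kg and Δp in Pa (1 kg/m² of water = 1 mm).
Layer 1000–780 hPa: Δp = 220 hPa = 22000 Pa, q̄ = 0.011 kg/kg → 0.011 × 22000 / 9.8 = 24.69 mm
Layer 780–640 hPa: Δp = 140 hPa = 14000 Pa, q̄ = 0.007 kg/kg → 0.007 × 14000 / 9.8 = 10.00 mm
Layer 640–360 hPa: Δp = 280 hPa = 28000 Pa, q̄ = 0.00343 kg/kg → 0.00343 × 28000 / 9.8 = 9.80 mm
Layer 360–250 hPa: Δp = 110 hPa = 11000 Pa, q̄ = 0.000723 kg/kg → 0.000723 × 11000 / 9.8 = 0.81 mm
PW = 24.69 + 10.00 + 9.80 + 0.81 = 45.30 ≈ 45.3 mm.

PW ≈ 45.3 mm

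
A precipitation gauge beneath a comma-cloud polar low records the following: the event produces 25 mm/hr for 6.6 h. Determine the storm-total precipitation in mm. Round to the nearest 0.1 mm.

Total = Σ Rᵢ Δtᵢ = 25 × 6.6
      = 165 = 165.0 mm.

total ≈ 165.0 mm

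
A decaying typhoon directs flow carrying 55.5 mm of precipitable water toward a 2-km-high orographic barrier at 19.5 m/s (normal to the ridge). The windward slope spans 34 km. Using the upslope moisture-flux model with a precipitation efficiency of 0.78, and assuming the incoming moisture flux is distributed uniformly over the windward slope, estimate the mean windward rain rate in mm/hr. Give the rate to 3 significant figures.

Incoming column moisture flux per unit ridge length: F = V × PW = 19.5 × 55.5 = 1082.25 mm·m/s.
Spread over the 34 km slope with efficiency ε = 0.78: R = ε·F/W = 0.78 × 1082.25 / 34000 m = 2.483e-02 mm/s.
R = 2.483e-02 × 3600 = 89.4 mm/hr.

R ≈ 89.4 mm/hr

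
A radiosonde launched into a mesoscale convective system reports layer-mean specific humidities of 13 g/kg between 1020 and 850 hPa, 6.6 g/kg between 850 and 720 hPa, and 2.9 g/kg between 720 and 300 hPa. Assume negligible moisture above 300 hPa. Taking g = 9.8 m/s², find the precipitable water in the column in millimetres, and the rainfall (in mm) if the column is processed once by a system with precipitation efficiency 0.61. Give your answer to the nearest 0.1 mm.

PW ≈ 43.7 mm; rainfall ≈ 26.7 mm

Precipitable water is the column-integrated vapour mass per unit area: PW = (1/g) Σ q̄ Δp, with q in kg/kg and Δp in Pa (1 kg/m² of water = 1 mm).
Layer 1020–850 hPa: Δp = 170 hPa = 17000 Pa, q̄ = 0.013 kg/kg → 0.013 × 17000 / 9.8 = 22.55 mm
Layer 850–720 hPa: Δp = 130 hPa = 13000 Pa, q̄ = 0.0066 kg/kg → 0.0066 × 13000 / 9.8 = 8.76 mm
Layer 720–300 hPa: Δp = 420 hPa = 42000 Pa, q̄ = 0.0029 kg/kg → 0.0029 × 42000 / 9.8 = 12.43 mm
PW = 22.55 + 8.76 + 12.43 = 43.74 ≈ 43.7 mm.
Rainfall = ε × PW = 0.61 × 43.7 = 26.7 mm.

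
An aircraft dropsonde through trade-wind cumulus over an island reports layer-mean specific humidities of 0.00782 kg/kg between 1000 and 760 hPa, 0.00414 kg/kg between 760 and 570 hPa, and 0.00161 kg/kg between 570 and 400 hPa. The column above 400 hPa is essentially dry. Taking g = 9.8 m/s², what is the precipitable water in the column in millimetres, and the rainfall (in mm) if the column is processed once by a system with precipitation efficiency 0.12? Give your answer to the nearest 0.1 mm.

PW ≈ 30.0 mm; rainfall ≈ 3.6 mm

Precipitable water is the column-integrated vapour mass per unit area: PW = (1/g) Σ q̄ Δp, with q in kg/kg and Δp in Pa (1 kg/m² of water = 1 mm).
Layer 1000–760 hPa: Δp = 240 hPa = 24000 Pa, q̄ = 0.00782 kg/kg → 0.00782 × 24000 / 9.8 = 19.15 mm
Layer 760–570 hPa: Δp = 190 hPa = 19000 Pa, q̄ = 0.00414 kg/kg → 0.00414 × 19000 / 9.8 = 8.03 mm
Layer 570–400 hPa: Δp = 170 hPa = 17000 Pa, q̄ = 0.00161 kg/kg → 0.00161 × 17000 / 9.8 = 2.79 mm
PW = 19.15 + 8.03 + 2.79 = 29.97 ≈ 30.0 mm.
Rainfall = ε × PW = 0.12 × 30.0 = 3.6 mm.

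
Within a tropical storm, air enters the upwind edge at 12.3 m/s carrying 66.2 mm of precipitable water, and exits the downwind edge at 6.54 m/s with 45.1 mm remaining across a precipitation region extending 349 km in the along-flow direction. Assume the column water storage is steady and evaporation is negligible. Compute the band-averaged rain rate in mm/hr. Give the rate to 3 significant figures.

R ≈ 5.36 mm/hr

Column moisture flux per unit crosswind length is F = V × PW.
Inflow: F_in = 12.3 × 66.2 = 814.26 mm·m/s
Outflow: F_out = 6.54 × 45.1 = 294.954 mm·m/s
Steady-state rate R = (F_in − F_out)/L = (814.26 − 294.954) / 349000 m = 1.488e-03 mm/s.
R = 1.488e-03 × 3600 = 5.36 mm/hr.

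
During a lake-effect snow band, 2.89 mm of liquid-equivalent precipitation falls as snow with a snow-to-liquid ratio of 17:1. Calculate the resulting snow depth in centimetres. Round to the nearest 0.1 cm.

snow depth ≈ 4.9 cm

Snow depth = liquid × ratio = 2.89 mm × 17 = 49.13 mm = 4.9 cm.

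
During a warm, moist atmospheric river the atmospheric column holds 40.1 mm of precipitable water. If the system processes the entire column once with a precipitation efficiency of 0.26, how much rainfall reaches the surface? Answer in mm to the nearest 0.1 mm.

Rainfall = ε × PW = 0.26 × 40.1 = 10.4 mm.

rainfall ≈ 10.4 mm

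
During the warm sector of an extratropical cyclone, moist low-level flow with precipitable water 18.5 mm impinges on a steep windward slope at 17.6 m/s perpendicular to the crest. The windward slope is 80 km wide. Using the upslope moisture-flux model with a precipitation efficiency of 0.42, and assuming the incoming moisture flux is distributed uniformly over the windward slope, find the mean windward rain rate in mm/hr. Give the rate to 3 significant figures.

R ≈ 6.15 mm/hr

Incoming column moisture flux per unit ridge length: F = V × PW = 17.6 × 18.5 = 325.6 mm·m/s.
Spread over the 80 km slope with efficiency ε = 0.42: R = ε·F/W = 0.42 × 325.6 / 80000 m = 1.709e-03 mm/s.
R = 1.709e-03 × 3600 = 6.15 mm/hr.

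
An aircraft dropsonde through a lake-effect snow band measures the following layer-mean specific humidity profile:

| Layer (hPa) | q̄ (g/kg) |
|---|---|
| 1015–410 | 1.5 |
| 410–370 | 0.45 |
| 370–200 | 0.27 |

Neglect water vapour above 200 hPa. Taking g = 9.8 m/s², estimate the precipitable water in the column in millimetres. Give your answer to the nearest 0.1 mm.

Precipitable water is the column-integrated vapour mass per unit area: PW = (1/g) Σ q̄ Δp, with q in kg/kg and Δp in Pa (1 kg/m² of water = 1 mm).
Layer 1015–410 hPa: Δp = 605 hPa = 60500 Pa, q̄ = 0.0015 kg/kg → 0.0015 × 60500 / 9.8 = 9.26 mm
Layer 410–370 hPa: Δp = 40 hPa = 4000 Pa, q̄ = 0.00045 kg/kg → 0.00045 × 4000 / 9.8 = 0.18 mm
Layer 370–200 hPa: Δp = 170 hPa = 17000 Pa, q̄ = 0.00027 kg/kg → 0.00027 × 17000 / 9.8 = 0.47 mm
PW = 9.26 + 0.18 + 0.47 = 9.91 ≈ 9.9 mm.

PW ≈ 9.9 mm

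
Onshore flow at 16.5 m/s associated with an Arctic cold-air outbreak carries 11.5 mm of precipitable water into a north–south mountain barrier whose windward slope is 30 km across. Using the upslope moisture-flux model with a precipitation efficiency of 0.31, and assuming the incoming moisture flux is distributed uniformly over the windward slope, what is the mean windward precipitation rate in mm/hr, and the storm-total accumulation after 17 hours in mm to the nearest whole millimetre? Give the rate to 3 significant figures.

Incoming column moisture flux per unit ridge length: F = V × PW = 16.5 × 11.5 = 189.75 mm·m/s.
Spread over the 30 km slope with efficiency ε = 0.31: R = ε·F/W = 0.31 × 189.75 / 30000 m = 1.961e-03 mm/s.
R = 1.961e-03 × 3600 = 7.06 mm/hr.
Over 17 h: total = 7.06 × 17 = 120.02 ≈ 120 mm.

R ≈ 7.06 mm/hr; total ≈ 120 mm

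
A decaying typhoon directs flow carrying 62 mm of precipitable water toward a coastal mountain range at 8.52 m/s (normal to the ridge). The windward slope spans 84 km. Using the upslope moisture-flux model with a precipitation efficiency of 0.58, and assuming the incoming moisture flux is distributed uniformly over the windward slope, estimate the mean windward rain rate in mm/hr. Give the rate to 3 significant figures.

Incoming column moisture flux per unit ridge length: F = V × PW = 8.52 × 62 = 528.24 mm·m/s.
Spread over the 84 km slope with efficiency ε = 0.58: R = ε·F/W = 0.58 × 528.24 / 84000 m = 3.647e-03 mm/s.
R = 3.647e-03 × 3600 = 13.1 mm/hr.

R ≈ 13.1 mm/hr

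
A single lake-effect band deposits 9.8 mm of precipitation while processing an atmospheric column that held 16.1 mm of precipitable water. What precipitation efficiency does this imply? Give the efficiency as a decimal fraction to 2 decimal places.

ε = precipitation / PW = 9.8 / 16.1 = 0.61.

ε ≈ 0.61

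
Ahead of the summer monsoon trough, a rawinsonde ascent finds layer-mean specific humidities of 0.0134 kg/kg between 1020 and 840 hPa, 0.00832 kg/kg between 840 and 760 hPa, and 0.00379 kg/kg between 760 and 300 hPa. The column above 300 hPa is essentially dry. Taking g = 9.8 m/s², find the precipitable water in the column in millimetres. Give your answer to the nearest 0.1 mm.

PW ≈ 49.2 mm

Precipitable water is the column-integrated vapour mass per unit area: PW = (1/g) Σ q̄ Δp, with q in kg/kg and Δp in Pa (1 kg/m² of water = 1 mm).
Layer 1020–840 hPa: Δp = 180 hPa = 18000 Pa, q̄ = 0.0134 kg/kg → 0.0134 × 18000 / 9.8 = 24.61 mm
Layer 840–760 hPa: Δp = 80 hPa = 8000 Pa, q̄ = 0.00832 kg/kg → 0.00832 × 8000 / 9.8 = 6.79 mm
Layer 760–300 hPa: Δp = 460 hPa = 46000 Pa, q̄ = 0.00379 kg/kg → 0.00379 × 46000 / 9.8 = 17.79 mm
PW = 24.61 + 6.79 + 17.79 = 49.19 ≈ 49.2 mm.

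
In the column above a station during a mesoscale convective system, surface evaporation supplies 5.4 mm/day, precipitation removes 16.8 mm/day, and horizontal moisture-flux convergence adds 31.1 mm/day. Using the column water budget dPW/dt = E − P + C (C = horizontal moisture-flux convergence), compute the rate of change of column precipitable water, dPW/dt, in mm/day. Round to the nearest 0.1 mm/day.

dPW/dt ≈ 19.7 mm/day

dPW/dt = E − P + C = 5.4 − 16.8 + (31.1) = 19.7 mm/day.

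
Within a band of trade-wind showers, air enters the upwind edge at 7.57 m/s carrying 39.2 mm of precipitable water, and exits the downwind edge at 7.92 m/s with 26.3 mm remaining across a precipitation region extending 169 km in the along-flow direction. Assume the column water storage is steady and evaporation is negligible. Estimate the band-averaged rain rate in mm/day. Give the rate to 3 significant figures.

R ≈ 45.2 mm/day

Column moisture flux per unit crosswind length is F = V × PW.
Inflow: F_in = 7.57 × 39.2 = 296.744 mm·m/s
Outflow: F_out = 7.92 × 26.3 = 208.296 mm·m/s
Steady-state rate R = (F_in − F_out)/L = (296.744 − 208.296) / 169000 m = 5.234e-04 mm/s.
R = 5.234e-04 × 3600 × 24 = 45.2 mm/day.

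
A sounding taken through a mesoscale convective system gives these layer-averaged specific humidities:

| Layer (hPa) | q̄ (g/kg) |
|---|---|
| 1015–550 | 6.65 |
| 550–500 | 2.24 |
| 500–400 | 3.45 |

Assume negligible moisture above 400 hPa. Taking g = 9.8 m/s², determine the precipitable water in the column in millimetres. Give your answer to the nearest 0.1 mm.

PW ≈ 36.2 mm

Precipitable water is the column-integrated vapour mass per unit area: PW = (1/g) Σ q̄ Δp, with q in kg/kg and Δp in Pa (1 kg/m² of water = 1 mm).
Layer 1015–550 hPa: Δp = 465 hPa = 46500 Pa, q̄ = 0.00665 kg/kg → 0.00665 × 46500 / 9.8 = 31.55 mm
Layer 550–500 hPa: Δp = 50 hPa = 5000 Pa, q̄ = 0.00224 kg/kg → 0.00224 × 5000 / 9.8 = 1.14 mm
Layer 500–400 hPa: Δp = 100 hPa = 10000 Pa, q̄ = 0.00345 kg/kg → 0.00345 × 10000 / 9.8 = 3.52 mm
PW = 31.55 + 1.14 + 3.52 = 36.21 ≈ 36.2 mm.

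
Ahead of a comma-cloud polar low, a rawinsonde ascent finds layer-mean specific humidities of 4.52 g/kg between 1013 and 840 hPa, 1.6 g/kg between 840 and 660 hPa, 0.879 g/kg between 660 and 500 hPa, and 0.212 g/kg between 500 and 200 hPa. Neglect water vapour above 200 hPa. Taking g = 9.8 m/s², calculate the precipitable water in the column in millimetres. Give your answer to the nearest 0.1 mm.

Precipitable water is the column-integrated vapour mass per unit area: PW = (1/g) Σ q̄ Δp, with q in kg/kg and Δp in Pa (1 kg/m² of water = 1 mm).
Layer 1013–840 hPa: Δp = 173 hPa = 17300 Pa, q̄ = 0.00452 kg/kg → 0.00452 × 17300 / 9.8 = 7.98 mm
Layer 840–660 hPa: Δp = 180 hPa = 18000 Pa, q̄ = 0.0016 kg/kg → 0.0016 × 18000 / 9.8 = 2.94 mm
Layer 660–500 hPa: Δp = 160 hPa = 16000 Pa, q̄ = 0.000879 kg/kg → 0.000879 × 16000 / 9.8 = 1.44 mm
Layer 500–200 hPa: Δp = 300 hPa = 30000 Pa, q̄ = 0.000212 kg/kg → 0.000212 × 30000 / 9.8 = 0.65 mm
PW = 7.98 + 2.94 + 1.44 + 0.65 = 13.01 ≈ 13.0 mm.

PW ≈ 13.0 mm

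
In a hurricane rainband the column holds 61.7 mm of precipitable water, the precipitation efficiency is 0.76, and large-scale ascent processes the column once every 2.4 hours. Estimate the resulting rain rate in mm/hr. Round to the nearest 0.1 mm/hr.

R ≈ 19.5 mm/hr

Each overturning extracts ε × PW = 0.76 × 61.7 = 46.892 mm.
Rate = ε·PW / τ = 46.892 / 2.4 h = 19.5 mm/hr.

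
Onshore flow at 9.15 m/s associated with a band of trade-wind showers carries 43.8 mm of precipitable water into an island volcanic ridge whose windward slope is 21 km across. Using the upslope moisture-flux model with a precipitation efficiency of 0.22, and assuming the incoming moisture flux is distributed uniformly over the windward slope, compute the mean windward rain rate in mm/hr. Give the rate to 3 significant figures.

R ≈ 15.1 mm/hr

Incoming column moisture flux per unit ridge length: F = V × PW = 9.15 × 43.8 = 400.77 mm·m/s.
Spread over the 21 km slope with efficiency ε = 0.22: R = ε·F/W = 0.22 × 400.77 / 21000 m = 4.199e-03 mm/s.
R = 4.199e-03 × 3600 = 15.1 mm/hr.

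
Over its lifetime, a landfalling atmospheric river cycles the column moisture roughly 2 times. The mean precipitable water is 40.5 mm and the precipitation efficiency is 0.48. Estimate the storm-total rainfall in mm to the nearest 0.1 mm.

Each cycle deposits ε × PW = 0.48 × 40.5 = 19.44 mm.
Over 2 cycles: 2 × 19.44 = 38.9 mm.

rainfall ≈ 38.9 mm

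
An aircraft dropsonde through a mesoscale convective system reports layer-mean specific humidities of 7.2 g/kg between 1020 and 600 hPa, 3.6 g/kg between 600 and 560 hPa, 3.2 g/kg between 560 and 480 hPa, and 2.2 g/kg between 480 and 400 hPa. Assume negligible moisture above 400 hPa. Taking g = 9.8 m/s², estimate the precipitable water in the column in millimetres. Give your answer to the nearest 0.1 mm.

Precipitable water is the column-integrated vapour mass per unit area: PW = (1/g) Σ q̄ Δp, with q in kg/kg and Δp in Pa (1 kg/m² of water = 1 mm).
Layer 1020–600 hPa: Δp = 420 hPa = 42000 Pa, q̄ = 0.0072 kg/kg → 0.0072 × 42000 / 9.8 = 30.86 mm
Layer 600–560 hPa: Δp = 40 hPa = 4000 Pa, q̄ = 0.0036 kg/kg → 0.0036 × 4000 / 9.8 = 1.47 mm
Layer 560–480 hPa: Δp = 80 hPa = 8000 Pa, q̄ = 0.0032 kg/kg → 0.0032 × 8000 / 9.8 = 2.61 mm
Layer 480–400 hPa: Δp = 80 hPa = 8000 Pa, q̄ = 0.0022 kg/kg → 0.0022 × 8000 / 9.8 = 1.80 mm
PW = 30.86 + 1.47 + 2.61 + 1.80 = 36.74 ≈ 36.7 mm.

PW ≈ 36.7 mm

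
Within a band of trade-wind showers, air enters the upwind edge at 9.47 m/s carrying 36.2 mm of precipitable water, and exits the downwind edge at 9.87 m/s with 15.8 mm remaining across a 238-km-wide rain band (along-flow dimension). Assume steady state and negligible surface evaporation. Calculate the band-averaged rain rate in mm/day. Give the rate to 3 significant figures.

Column moisture flux per unit crosswind length is F = V × PW.
Inflow: F_in = 9.47 × 36.2 = 342.814 mm·m/s
Outflow: F_out = 9.87 × 15.8 = 155.946 mm·m/s
Steady-state rate R = (F_in − F_out)/L = (342.814 − 155.946) / 238000 m = 7.852e-04 mm/s.
R = 7.852e-04 × 3600 × 24 = 67.8 mm/day.

R ≈ 67.8 mm/day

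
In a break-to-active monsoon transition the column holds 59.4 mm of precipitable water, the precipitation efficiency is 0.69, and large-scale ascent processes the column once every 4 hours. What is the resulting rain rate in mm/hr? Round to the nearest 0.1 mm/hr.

Each overturning extracts ε × PW = 0.69 × 59.4 = 40.986 mm.
Rate = ε·PW / τ = 40.986 / 4 h = 10.2 mm/hr.

R ≈ 10.2 mm/hr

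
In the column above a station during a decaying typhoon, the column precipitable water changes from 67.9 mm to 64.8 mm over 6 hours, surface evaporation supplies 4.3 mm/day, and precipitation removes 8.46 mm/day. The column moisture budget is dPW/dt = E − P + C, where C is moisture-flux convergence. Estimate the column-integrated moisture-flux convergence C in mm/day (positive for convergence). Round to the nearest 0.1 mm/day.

dPW/dt = (64.8 − 67.9) mm / (6/24 day) = -12.400 mm/day.
C = dPW/dt − E + P = (-12.400) − 4.3 + 8.46 = -8.2 mm/day.

C ≈ -8.2 mm/day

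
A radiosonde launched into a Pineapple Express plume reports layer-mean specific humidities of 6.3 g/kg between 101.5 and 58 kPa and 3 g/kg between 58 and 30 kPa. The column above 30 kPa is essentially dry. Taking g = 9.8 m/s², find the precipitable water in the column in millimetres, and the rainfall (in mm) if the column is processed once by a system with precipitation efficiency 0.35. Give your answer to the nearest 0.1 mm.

Precipitable water is the column-integrated vapour mass per unit area: PW = (1/g) Σ q̄ Δp, with q in kg/kg and Δp in Pa (1 kg/m² of water = 1 mm).
Layer 101.5–58 kPa: Δp = 435 hPa = 43500 Pa, q̄ = 0.0063 kg/kg → 0.0063 × 43500 / 9.8 = 27.96 mm
Layer 58–30 kPa: Δp = 280 hPa = 28000 Pa, q̄ = 0.003 kg/kg → 0.003 × 28000 / 9.8 = 8.57 mm
PW = 27.96 + 8.57 = 36.53 ≈ 36.5 mm.
Rainfall = ε × PW = 0.35 × 36.5 = 12.8 mm.

PW ≈ 36.5 mm; rainfall ≈ 12.8 mm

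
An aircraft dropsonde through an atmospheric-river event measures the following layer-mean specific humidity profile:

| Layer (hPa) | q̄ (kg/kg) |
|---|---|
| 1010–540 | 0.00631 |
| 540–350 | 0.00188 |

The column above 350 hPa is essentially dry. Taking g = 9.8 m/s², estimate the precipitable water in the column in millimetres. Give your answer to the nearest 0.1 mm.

PW ≈ 33.9 mm

Precipitable water is the column-integrated vapour mass per unit area: PW = (1/g) Σ q̄ Δp, with q in kg/kg and Δp in Pa (1 kg/m² of water = 1 mm).
Layer 1010–540 hPa: Δp = 470 hPa = 47000 Pa, q̄ = 0.00631 kg/kg → 0.00631 × 47000 / 9.8 = 30.26 mm
Layer 540–350 hPa: Δp = 190 hPa = 19000 Pa, q̄ = 0.00188 kg/kg → 0.00188 × 19000 / 9.8 = 3.64 mm
PW = 30.26 + 3.64 = 33.90 ≈ 33.9 mm.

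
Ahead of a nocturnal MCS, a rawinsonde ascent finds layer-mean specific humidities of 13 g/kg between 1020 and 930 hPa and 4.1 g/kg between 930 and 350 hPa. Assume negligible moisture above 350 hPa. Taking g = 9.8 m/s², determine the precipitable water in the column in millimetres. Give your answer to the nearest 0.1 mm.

PW ≈ 36.2 mm

Precipitable water is the column-integrated vapour mass per unit area: PW = (1/g) Σ q̄ Δp, with q in kg/kg and Δp in Pa (1 kg/m² of water = 1 mm).
Layer 1020–930 hPa: Δp = 90 hPa = 9000 Pa, q̄ = 0.013 kg/kg → 0.013 × 9000 / 9.8 = 11.94 mm
Layer 930–350 hPa: Δp = 580 hPa = 58000 Pa, q̄ = 0.0041 kg/kg → 0.0041 × 58000 / 9.8 = 24.27 mm
PW = 11.94 + 24.27 = 36.21 ≈ 36.2 mm.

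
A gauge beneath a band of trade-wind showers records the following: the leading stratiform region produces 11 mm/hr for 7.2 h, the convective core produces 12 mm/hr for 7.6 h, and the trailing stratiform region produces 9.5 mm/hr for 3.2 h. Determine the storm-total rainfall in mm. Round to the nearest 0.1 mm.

Total = Σ Rᵢ Δtᵢ = 11 × 7.2 + 12 × 7.6 + 9.5 × 3.2
      = 79.2 + 91.2 + 30.4 = 200.8 mm.

total ≈ 200.8 mm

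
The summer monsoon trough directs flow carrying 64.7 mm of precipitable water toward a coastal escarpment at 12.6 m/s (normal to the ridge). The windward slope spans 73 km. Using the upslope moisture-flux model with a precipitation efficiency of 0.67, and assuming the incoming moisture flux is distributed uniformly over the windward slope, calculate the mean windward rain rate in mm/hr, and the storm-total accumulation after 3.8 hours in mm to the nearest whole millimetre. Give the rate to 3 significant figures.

R ≈ 26.9 mm/hr; total ≈ 102 mm

Incoming column moisture flux per unit ridge length: F = V × PW = 12.6 × 64.7 = 815.22 mm·m/s.
Spread over the 73 km slope with efficiency ε = 0.67: R = ε·F/W = 0.67 × 815.22 / 73000 m = 7.482e-03 mm/s.
R = 7.482e-03 × 3600 = 26.9 mm/hr.
Over 3.8 h: total = 26.9 × 3.8 = 102.22 ≈ 102 mm.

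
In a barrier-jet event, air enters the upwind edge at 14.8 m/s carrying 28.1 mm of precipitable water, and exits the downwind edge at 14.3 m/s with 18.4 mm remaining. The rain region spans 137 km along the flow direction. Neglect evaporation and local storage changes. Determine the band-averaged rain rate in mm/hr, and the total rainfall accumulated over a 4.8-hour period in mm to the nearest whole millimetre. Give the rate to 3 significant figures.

Column moisture flux per unit crosswind length is F = V × PW.
Inflow: F_in = 14.8 × 28.1 = 415.88 mm·m/s
Outflow: F_out = 14.3 × 18.4 = 263.12 mm·m/s
Steady-state rate R = (F_in − F_out)/L = (415.88 − 263.12) / 137000 m = 1.115e-03 mm/s.
R = 1.115e-03 × 3600 = 4.01 mm/hr.
Over 4.8 h: total = 4.01 × 4.8 = 19.248 ≈ 19 mm.

R ≈ 4.01 mm/hr; total ≈ 19 mm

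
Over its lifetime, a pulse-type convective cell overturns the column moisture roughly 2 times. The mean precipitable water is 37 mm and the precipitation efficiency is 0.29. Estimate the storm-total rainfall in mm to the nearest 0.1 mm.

rainfall ≈ 21.5 mm

Each cycle deposits ε × PW = 0.29 × 37 = 10.73 mm.
Over 2 cycles: 2 × 10.73 = 21.5 mm.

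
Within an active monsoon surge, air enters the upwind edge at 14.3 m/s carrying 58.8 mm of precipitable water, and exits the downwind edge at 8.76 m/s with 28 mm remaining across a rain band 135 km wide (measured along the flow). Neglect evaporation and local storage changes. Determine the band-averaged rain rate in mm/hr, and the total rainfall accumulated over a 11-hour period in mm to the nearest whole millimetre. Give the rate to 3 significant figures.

Column moisture flux per unit crosswind length is F = V × PW.
Inflow: F_in = 14.3 × 58.8 = 840.84 mm·m/s
Outflow: F_out = 8.76 × 28 = 245.28 mm·m/s
Steady-state rate R = (F_in − F_out)/L = (840.84 − 245.28) / 135000 m = 4.412e-03 mm/s.
R = 4.412e-03 × 3600 = 15.9 mm/hr.
Over 11 h: total = 15.9 × 11 = 174.9 ≈ 175 mm.

R ≈ 15.9 mm/hr; total ≈ 175 mm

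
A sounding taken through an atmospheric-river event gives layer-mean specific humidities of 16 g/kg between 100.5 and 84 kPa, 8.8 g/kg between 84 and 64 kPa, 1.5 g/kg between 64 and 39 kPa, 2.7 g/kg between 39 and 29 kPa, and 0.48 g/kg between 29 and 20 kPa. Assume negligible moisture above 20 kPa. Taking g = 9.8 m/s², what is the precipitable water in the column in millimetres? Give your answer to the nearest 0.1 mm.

Precipitable water is the column-integrated vapour mass per unit area: PW = (1/g) Σ q̄ Δp, with q in kg/kg and Δp in Pa (1 kg/m² of water = 1 mm).
Layer 100.5–84 kPa: Δp = 165 hPa = 16500 Pa, q̄ = 0.016 kg/kg → 0.016 × 16500 / 9.8 = 26.94 mm
Layer 84–64 kPa: Δp = 200 hPa = 20000 Pa, q̄ = 0.0088 kg/kg → 0.0088 × 20000 / 9.8 = 17.96 mm
Layer 64–39 kPa: Δp = 250 hPa = 25000 Pa, q̄ = 0.0015 kg/kg → 0.0015 × 25000 / 9.8 = 3.83 mm
Layer 39–29 kPa: Δp = 100 hPa = 10000 Pa, q̄ = 0.0027 kg/kg → 0.0027 × 10000 / 9.8 = 2.76 mm
Layer 29–20 kPa: Δp = 90 hPa = 9000 Pa, q̄ = 0.00048 kg/kg → 0.00048 × 9000 / 9.8 = 0.44 mm
PW = 26.94 + 17.96 + 3.83 + 2.76 + 0.44 = 51.93 ≈ 51.9 mm.

PW ≈ 51.9 mm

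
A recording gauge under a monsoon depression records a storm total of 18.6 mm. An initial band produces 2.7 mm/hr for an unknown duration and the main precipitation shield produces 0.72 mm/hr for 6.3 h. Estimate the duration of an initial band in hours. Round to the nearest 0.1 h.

Known phases: 0.72 × 6.3 = 4.536 mm.
Remaining depth = 18.6 − 4.536 = 14.064 mm.
Duration = 14.064 / 2.7 = 5.2 h.

duration ≈ 5.2 h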